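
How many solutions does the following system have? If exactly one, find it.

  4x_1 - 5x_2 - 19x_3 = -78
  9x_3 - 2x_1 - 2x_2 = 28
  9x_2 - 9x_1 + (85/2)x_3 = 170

infinitely many solutions

Row-reduce:
R1 ← R1 / (4).
R2 ← R2 + 2·R1.
R3 ← R3 + 9·R1.
R2 ← R2 / (-9/2).
R1 ← R1 + 5/4·R2.
R3 ← R3 + 9/4·R2.
Rank is 2 with 3 unknowns, leaving x_3 free.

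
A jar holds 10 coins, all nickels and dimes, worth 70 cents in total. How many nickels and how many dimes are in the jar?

nickels: 6, dimes: 4

Let n = nickels, d = dimes.
  n + d = 10
  5n + 10d = 70
From equation 1: n = 10 − d.
Substitute into equation 2 and solve: d = 4.
Then n = 6.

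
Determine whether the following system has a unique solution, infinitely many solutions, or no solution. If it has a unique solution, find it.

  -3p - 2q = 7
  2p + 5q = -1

p = -3, q = 1

Row-reduce the augmented matrix:
R1 ← R1 / (-3).
R2 ← R2 − 2·R1.
R2 ← R2 / (11/3).
R1 ← R1 − 2/3·R2.
Reading off the reduced rows gives p = -3, q = 1.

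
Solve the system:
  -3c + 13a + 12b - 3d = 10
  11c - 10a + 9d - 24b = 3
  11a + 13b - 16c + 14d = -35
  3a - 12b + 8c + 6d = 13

infinitely many solutions

Row-reduce:
R1 ← R1 / (13).
R2 ← R2 + 10·R1.
R3 ← R3 − 11·R1.
R4 ← R4 − 3·R1.
R2 ← R2 / (-192/13).
R1 ← R1 − 12/13·R2.
R3 ← R3 − 37/13·R2.
R4 ← R4 + 192/13·R2.
R3 ← R3 / (-2263/192).
R1 ← R1 − 5/16·R3.
R2 ← R2 + 113/192·R3.
Rank is 3 with 4 unknowns, leaving d free.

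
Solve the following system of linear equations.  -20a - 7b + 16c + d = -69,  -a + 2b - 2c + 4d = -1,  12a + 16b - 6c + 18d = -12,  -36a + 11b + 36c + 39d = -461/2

Row-reduce:
R1 ← R1 / (-20).
R2 ← R2 + 1·R1.
R3 ← R3 − 12·R1.
R4 ← R4 + 36·R1.
R2 ← R2 / (47/20).
R1 ← R1 − 7/20·R2.
R3 ← R3 − 59/5·R2.
R4 ← R4 − 118/5·R2.
R3 ← R3 / (830/47).
R1 ← R1 + 18/47·R3.
R2 ← R2 + 56/47·R3.
R4 ← R4 − 1660/47·R3.
Row 4 reduces to 0 = 1/2, a contradiction. The system is inconsistent.

no solution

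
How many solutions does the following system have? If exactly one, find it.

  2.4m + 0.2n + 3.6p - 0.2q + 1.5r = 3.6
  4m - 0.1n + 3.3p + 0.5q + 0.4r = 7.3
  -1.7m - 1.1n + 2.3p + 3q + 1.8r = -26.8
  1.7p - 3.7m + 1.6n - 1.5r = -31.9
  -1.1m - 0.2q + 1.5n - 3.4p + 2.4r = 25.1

m = 6, n = 3, p = -5, q = -3, r = 4

Row-reduce the augmented matrix:
R1 ← R1 / (12/5).
R2 ← R2 − 4·R1.
R3 ← R3 + 17/10·R1.
R4 ← R4 + 37/10·R1.
R5 ← R5 + 11/10·R1.
R2 ← R2 / (-13/30).
R1 ← R1 − 1/12·R2.
R3 ← R3 + 23/24·R2.
R4 ← R4 − 229/120·R2.
R5 ← R5 − 191/120·R2.
R3 ← R3 / (5627/520).
R1 ← R1 − 51/52·R3.
R2 ← R2 − 81/13·R3.
R4 ← R4 + 2413/520·R3.
R5 ← R5 + 6067/520·R3.
R4 ← R4 / (42731/11254).
R1 ← R1 + 5/331·R4.
R2 ← R2 + 14111/5627·R4.
R3 ← R3 − 528/5627·R4.
R5 ← R5 − 108714/28135·R4.
R5 ← R5 / (1500093/170924).
R1 ← R1 + 41019/85462·R5.
R2 ← R2 + 124837/42731·R5.
R3 ← R3 − 70303/85462·R5.
R4 ← R4 + 117413/85462·R5.
Reading off the reduced rows gives m = 6, n = 3, p = -5, q = -3, r = 4.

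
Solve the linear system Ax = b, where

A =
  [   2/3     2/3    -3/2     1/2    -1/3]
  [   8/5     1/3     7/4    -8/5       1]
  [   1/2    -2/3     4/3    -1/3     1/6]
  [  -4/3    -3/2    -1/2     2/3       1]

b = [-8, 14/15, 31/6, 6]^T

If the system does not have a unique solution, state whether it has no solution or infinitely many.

infinitely many solutions

Row-reduce:
R1 ← R1 / (2/3).
R2 ← R2 − 8/5·R1.
R3 ← R3 − 1/2·R1.
R4 ← R4 + 4/3·R1.
R2 ← R2 / (-19/15).
R1 ← R1 − 1·R2.
R3 ← R3 + 7/6·R2.
R4 ← R4 + 1/6·R2.
R3 ← R3 / (-563/228).
R1 ← R1 − 75/38·R3.
R2 ← R2 + 321/76·R3.
R4 ← R4 + 639/152·R3.
R4 ← R4 / (-31067/27024).
R1 ← R1 − 39/1126·R4.
R2 ← R2 + 4455/4504·R4.
R3 ← R3 + 853/1126·R4.
Rank is 4 with 5 unknowns, leaving x_5 free.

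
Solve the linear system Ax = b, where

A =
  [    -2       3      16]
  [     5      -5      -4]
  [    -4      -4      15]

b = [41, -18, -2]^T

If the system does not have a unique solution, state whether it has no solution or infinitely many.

x_1 = 3, x_2 = 5, x_3 = 2

Row-reduce the augmented matrix:
R1 ← R1 / (-2).
R2 ← R2 − 5·R1.
R3 ← R3 + 4·R1.
R2 ← R2 / (5/2).
R1 ← R1 + 3/2·R2.
R3 ← R3 + 10·R2.
R3 ← R3 / (127).
R1 ← R1 − 68/5·R3.
R2 ← R2 − 72/5·R3.
Reading off the reduced rows gives x_1 = 3, x_2 = 5, x_3 = 2.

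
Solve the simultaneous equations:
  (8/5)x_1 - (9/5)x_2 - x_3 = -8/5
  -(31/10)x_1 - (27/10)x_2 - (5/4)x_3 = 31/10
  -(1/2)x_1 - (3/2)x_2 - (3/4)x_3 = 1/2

Row-reduce:
R1 ← R1 / (8/5).
R2 ← R2 + 31/10·R1.
R3 ← R3 + 1/2·R1.
R2 ← R2 / (-99/16).
R1 ← R1 + 9/8·R2.
R3 ← R3 + 33/16·R2.
Rank is 2 with 3 unknowns, leaving x_3 free.

infinitely many solutions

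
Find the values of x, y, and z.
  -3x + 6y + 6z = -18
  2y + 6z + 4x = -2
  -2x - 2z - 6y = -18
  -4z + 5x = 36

x = 4, y = 3, z = -4

Row-reduce the augmented matrix:
R1 ← R1 / (-3).
R2 ← R2 − 4·R1.
R3 ← R3 + 2·R1.
R4 ← R4 − 5·R1.
R2 ← R2 / (10).
R1 ← R1 + 2·R2.
R3 ← R3 + 10·R2.
R4 ← R4 − 10·R2.
R3 ← R3 / (8).
R1 ← R1 − 4/5·R3.
R2 ← R2 − 7/5·R3.
R4 ← R4 + 8·R3.
R4 reduces to 0 = 0, so the extra equation is consistent.
Reading off the reduced rows gives x = 4, y = 3, z = -4.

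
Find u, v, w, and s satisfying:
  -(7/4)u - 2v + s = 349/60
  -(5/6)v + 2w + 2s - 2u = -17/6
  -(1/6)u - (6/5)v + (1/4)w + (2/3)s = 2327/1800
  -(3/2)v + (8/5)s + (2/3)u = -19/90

u = -5/3, v = -11/5, w = -5/2, s = -3/2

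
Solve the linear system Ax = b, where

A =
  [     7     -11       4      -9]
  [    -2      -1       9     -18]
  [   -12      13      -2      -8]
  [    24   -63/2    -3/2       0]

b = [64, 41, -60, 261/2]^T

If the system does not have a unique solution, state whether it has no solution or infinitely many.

infinitely many solutions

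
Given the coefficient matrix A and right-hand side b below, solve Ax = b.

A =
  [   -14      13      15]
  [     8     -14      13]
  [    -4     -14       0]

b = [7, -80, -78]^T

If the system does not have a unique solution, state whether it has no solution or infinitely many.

x_1 = 2, x_2 = 5, x_3 = -2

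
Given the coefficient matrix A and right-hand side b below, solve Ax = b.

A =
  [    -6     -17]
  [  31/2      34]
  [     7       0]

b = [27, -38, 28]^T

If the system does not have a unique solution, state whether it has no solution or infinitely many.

Row-reduce:
R1 ← R1 / (-6).
R2 ← R2 − 31/2·R1.
R3 ← R3 − 7·R1.
R2 ← R2 / (-119/12).
R1 ← R1 − 17/6·R2.
R3 ← R3 + 119/6·R2.
Row 3 reduces to 0 = -4, a contradiction. The system is inconsistent.

no solution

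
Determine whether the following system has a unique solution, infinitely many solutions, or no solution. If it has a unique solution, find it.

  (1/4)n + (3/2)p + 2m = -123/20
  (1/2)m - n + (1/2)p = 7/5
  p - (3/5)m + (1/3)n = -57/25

m = -6/5, n = -3, p = -2

Row-reduce the augmented matrix:
R1 ← R1 / (2).
R2 ← R2 − 1/2·R1.
R3 ← R3 + 3/5·R1.
R2 ← R2 / (-17/16).
R1 ← R1 − 1/8·R2.
R3 ← R3 − 49/120·R2.
R3 ← R3 / (382/255).
R1 ← R1 − 13/17·R3.
R2 ← R2 + 2/17·R3.
Reading off the reduced rows gives m = -6/5, n = -3, p = -2.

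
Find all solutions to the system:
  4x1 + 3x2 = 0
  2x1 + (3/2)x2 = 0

infinitely many solutions

Row-reduce:
R1 ← R1 / (4).
R2 ← R2 − 2·R1.
Rank is 1 with 2 unknowns, leaving x2 free.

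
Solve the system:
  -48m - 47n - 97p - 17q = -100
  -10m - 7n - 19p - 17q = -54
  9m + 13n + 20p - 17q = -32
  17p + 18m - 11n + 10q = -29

Row-reduce:
R1 ← R1 / (-48).
R2 ← R2 + 10·R1.
R3 ← R3 − 9·R1.
R4 ← R4 − 18·R1.
R2 ← R2 / (67/24).
R1 ← R1 − 47/48·R2.
R3 ← R3 − 67/16·R2.
R4 ← R4 + 229/8·R2.
Swap R3 and R4.
R3 ← R3 / (-468/67).
R1 ← R1 − 107/67·R3.
R2 ← R2 − 29/67·R3.
Row 4 reduces to 0 = -1, a contradiction. The system is inconsistent.

no solution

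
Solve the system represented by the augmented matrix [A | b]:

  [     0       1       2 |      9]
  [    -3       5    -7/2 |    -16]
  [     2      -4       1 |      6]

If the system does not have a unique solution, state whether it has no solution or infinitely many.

Row-reduce:
Swap R1 and R2.
R1 ← R1 / (-3).
R3 ← R3 − 2·R1.
R1 ← R1 + 5/3·R2.
R3 ← R3 + 2/3·R2.
Row 3 reduces to 0 = 4/3, a contradiction. The system is inconsistent.

no solution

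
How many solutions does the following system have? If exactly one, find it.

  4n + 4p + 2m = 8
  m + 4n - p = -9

infinitely many solutions

Row-reduce:
R1 ← R1 / (2).
R2 ← R2 − 1·R1.
R2 ← R2 / (2).
R1 ← R1 − 2·R2.
Rank is 2 with 3 unknowns, leaving p free.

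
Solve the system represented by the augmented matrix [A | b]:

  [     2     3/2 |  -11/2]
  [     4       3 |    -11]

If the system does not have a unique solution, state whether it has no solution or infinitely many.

infinitely many solutions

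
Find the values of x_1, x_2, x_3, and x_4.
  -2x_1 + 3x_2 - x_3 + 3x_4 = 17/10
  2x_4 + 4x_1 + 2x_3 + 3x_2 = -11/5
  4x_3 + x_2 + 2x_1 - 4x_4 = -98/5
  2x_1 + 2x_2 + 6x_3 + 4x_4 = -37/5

x_1 = 1, x_2 = -2, x_3 = -5/2, x_4 = 12/5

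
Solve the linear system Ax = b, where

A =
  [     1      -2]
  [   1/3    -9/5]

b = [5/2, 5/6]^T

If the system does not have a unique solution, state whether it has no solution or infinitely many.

x_1 = 5/2, x_2 = 0

Row-reduce the augmented matrix:
R2 ← R2 − 1/3·R1.
R2 ← R2 / (-17/15).
R1 ← R1 + 2·R2.
Reading off the reduced rows gives x_1 = 5/2, x_2 = 0.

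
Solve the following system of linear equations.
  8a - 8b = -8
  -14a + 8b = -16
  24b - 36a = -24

Row-reduce the augmented matrix:
R1 ← R1 / (8).
R2 ← R2 + 14·R1.
R3 ← R3 + 36·R1.
R2 ← R2 / (-6).
R1 ← R1 + 1·R2.
R3 ← R3 + 12·R2.
R3 reduces to 0 = 0, so the extra equation is consistent.
Reading off the reduced rows gives a = 4, b = 5.

a = 4, b = 5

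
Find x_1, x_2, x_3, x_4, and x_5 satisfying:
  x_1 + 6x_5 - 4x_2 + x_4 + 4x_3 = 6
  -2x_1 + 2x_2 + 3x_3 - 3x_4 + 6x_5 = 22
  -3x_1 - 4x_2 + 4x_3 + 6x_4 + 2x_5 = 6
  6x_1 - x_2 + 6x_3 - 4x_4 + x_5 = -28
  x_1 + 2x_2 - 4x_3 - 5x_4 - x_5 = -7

Row-reduce the augmented matrix:
R2 ← R2 + 2·R1.
R3 ← R3 + 3·R1.
R4 ← R4 − 6·R1.
R5 ← R5 − 1·R1.
R2 ← R2 / (-6).
R1 ← R1 + 4·R2.
R3 ← R3 + 16·R2.
R4 ← R4 − 23·R2.
R5 ← R5 − 6·R2.
R3 ← R3 / (-40/3).
R1 ← R1 + 10/3·R3.
R2 ← R2 + 11/6·R3.
R4 ← R4 − 145/6·R3.
R5 ← R5 − 3·R3.
R4 ← R4 / (117/16).
R1 ← R1 + 5/4·R4.
R2 ← R2 + 23/16·R4.
R3 ← R3 + 7/8·R4.
R5 ← R5 + 35/8·R4.
R5 ← R5 / (-3113/585).
R1 ← R1 + 218/117·R5.
R2 ← R2 + 1429/585·R5.
R3 ← R3 − 56/585·R5.
R4 ← R4 + 268/117·R5.
Reading off the reduced rows gives x_1 = 0, x_2 = 5, x_3 = -2, x_4 = 4, x_5 = 5.

x_1 = 0, x_2 = 5, x_3 = -2, x_4 = 4, x_5 = 5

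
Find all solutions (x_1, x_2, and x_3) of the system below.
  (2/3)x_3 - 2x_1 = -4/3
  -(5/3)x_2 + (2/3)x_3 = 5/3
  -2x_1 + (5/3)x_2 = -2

no solution

Row-reduce:
R1 ← R1 / (-2).
R3 ← R3 + 2·R1.
R2 ← R2 / (-5/3).
R3 ← R3 − 5/3·R2.
Row 3 reduces to 0 = 1, a contradiction. The system is inconsistent.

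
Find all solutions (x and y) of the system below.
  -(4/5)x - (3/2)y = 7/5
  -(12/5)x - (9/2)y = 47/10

Row-reduce:
R1 ← R1 / (-4/5).
R2 ← R2 + 12/5·R1.
Row 2 reduces to 0 = 1/2, a contradiction. The system is inconsistent.

no solution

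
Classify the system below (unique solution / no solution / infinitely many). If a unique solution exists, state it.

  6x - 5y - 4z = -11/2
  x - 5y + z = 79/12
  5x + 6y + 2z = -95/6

Row-reduce the augmented matrix:
R1 ← R1 / (6).
R2 ← R2 − 1·R1.
R3 ← R3 − 5·R1.
R2 ← R2 / (-25/6).
R1 ← R1 + 5/6·R2.
R3 ← R3 − 61/6·R2.
R3 ← R3 / (47/5).
R1 ← R1 + 1·R3.
R2 ← R2 + 2/5·R3.
Reading off the reduced rows gives x = -5/3, y = -3/2, z = 3/4.

x = -5/3, y = -3/2, z = 3/4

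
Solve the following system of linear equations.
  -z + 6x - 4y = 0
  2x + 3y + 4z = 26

infinitely many solutions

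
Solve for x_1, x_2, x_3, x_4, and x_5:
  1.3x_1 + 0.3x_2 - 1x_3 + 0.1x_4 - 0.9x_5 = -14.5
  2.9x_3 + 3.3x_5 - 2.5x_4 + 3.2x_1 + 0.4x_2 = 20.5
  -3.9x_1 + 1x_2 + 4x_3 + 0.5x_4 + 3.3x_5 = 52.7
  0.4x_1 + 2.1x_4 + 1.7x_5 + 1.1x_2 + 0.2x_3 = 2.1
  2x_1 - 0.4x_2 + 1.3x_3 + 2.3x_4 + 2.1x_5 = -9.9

Row-reduce the augmented matrix:
R1 ← R1 / (13/10).
R2 ← R2 − 16/5·R1.
R3 ← R3 + 39/10·R1.
R4 ← R4 − 2/5·R1.
R5 ← R5 − 2·R1.
R2 ← R2 / (-22/65).
R1 ← R1 − 3/13·R2.
R3 ← R3 − 19/10·R2.
R4 ← R4 − 131/130·R2.
R5 ← R5 + 56/65·R2.
R3 ← R3 / (13683/440).
R1 ← R1 − 127/44·R3.
R2 ← R2 + 697/44·R3.
R4 ← R4 − 7247/440·R3.
R5 ← R5 + 1189/110·R3.
R4 ← R4 / (223619/136830).
R1 ← R1 + 6005/13683·R4.
R2 ← R2 − 9146/13683·R4.
R3 ← R3 + 6431/13683·R4.
R5 ← R5 − 277498/68415·R4.
R5 ← R5 / (-381994/101645).
R1 ← R1 − 12002/20329·R5.
R2 ← R2 + 18422/20329·R5.
R3 ← R3 − 30464/20329·R5.
R4 ← R4 − 20919/20329·R5.
Reading off the reduced rows gives x_1 = -6, x_2 = 4, x_3 = 2, x_4 = -5, x_5 = 6.

x_1 = -6, x_2 = 4, x_3 = 2, x_4 = -5, x_5 = 6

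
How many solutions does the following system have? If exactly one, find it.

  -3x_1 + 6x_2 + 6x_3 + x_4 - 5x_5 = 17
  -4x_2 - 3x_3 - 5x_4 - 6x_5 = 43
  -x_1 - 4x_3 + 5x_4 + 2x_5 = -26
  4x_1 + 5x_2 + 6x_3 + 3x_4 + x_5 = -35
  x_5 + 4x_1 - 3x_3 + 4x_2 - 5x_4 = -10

Row-reduce the augmented matrix:
R1 ← R1 / (-3).
R3 ← R3 + 1·R1.
R4 ← R4 − 4·R1.
R5 ← R5 − 4·R1.
R2 ← R2 / (-4).
R1 ← R1 + 2·R2.
R3 ← R3 + 2·R2.
R4 ← R4 − 13·R2.
R5 ← R5 − 12·R2.
R3 ← R3 / (-9/2).
R1 ← R1 + 1/2·R3.
R2 ← R2 − 3/4·R3.
R4 ← R4 − 17/4·R3.
R5 ← R5 + 4·R3.
R4 ← R4 / (-139/27).
R1 ← R1 − 37/27·R4.
R2 ← R2 − 22/9·R4.
R3 ← R3 + 43/27·R4.
R5 ← R5 + 676/27·R4.
R5 ← R5 / (8643/139).
R1 ← R1 + 305/278·R5.
R2 ← R2 + 1765/278·R5.
R3 ← R3 − 1211/278·R5.
R4 ← R4 − 1019/278·R5.
Reading off the reduced rows gives x_1 = -4, x_2 = -2, x_3 = 1, x_4 = -4, x_5 = -3.

x_1 = -4, x_2 = -2, x_3 = 1, x_4 = -4, x_5 = -3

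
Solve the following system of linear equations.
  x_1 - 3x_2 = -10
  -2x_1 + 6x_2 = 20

infinitely many solutions

Row-reduce:
R2 ← R2 + 2·R1.
Rank is 1 with 2 unknowns, leaving x_2 free.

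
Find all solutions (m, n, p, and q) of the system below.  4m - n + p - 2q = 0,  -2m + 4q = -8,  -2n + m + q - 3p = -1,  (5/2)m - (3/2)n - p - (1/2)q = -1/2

infinitely many solutions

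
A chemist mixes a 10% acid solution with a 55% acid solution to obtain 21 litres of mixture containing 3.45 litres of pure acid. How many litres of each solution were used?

litres of solution A: 18, litres of solution B: 3

Let a = litres of solution A, b = litres of solution B.
  a + b = 21
  (1/10)a + (11/20)b = 69/20
From equation 1: a = 21 − b.
Substitute into equation 2 and solve: b = 3.
Then a = 18.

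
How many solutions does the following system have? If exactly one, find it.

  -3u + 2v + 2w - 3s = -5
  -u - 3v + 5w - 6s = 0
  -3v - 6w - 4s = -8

infinitely many solutions

Row-reduce:
R1 ← R1 / (-3).
R2 ← R2 + 1·R1.
R2 ← R2 / (-11/3).
R1 ← R1 + 2/3·R2.
R3 ← R3 + 3·R2.
R3 ← R3 / (-105/11).
R1 ← R1 + 16/11·R3.
R2 ← R2 + 13/11·R3.
Rank is 3 with 4 unknowns, leaving s free.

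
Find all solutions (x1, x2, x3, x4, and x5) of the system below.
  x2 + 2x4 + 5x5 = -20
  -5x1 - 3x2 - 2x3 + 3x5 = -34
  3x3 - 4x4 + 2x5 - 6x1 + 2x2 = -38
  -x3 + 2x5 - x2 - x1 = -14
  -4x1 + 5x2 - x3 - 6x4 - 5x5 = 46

x1 = 2, x2 = 6, x3 = -6, x4 = 2, x5 = -6

Row-reduce the augmented matrix:
Swap R1 and R2.
R1 ← R1 / (-5).
R3 ← R3 + 6·R1.
R4 ← R4 + 1·R1.
R5 ← R5 + 4·R1.
R1 ← R1 − 3/5·R2.
R3 ← R3 − 28/5·R2.
R4 ← R4 + 2/5·R2.
R5 ← R5 − 37/5·R2.
R3 ← R3 / (27/5).
R1 ← R1 − 2/5·R3.
R4 ← R4 + 3/5·R3.
R5 ← R5 − 3/5·R3.
R4 ← R4 / (-8/9).
R1 ← R1 + 2/27·R4.
R2 ← R2 − 2·R4.
R3 ← R3 + 76/27·R4.
R5 ← R5 + 172/9·R4.
R5 ← R5 / (-87/2).
R1 ← R1 + 17/12·R5.
R2 ← R2 − 21/4·R5.
R3 ← R3 + 35/6·R5.
R4 ← R4 + 1/8·R5.
Reading off the reduced rows gives x1 = 2, x2 = 6, x3 = -6, x4 = 2, x5 = -6.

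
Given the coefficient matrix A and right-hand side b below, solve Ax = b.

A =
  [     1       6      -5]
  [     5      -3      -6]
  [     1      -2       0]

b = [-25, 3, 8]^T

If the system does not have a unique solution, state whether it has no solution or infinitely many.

x_1 = 6, x_2 = -1, x_3 = 5

Row-reduce the augmented matrix:
R2 ← R2 − 5·R1.
R3 ← R3 − 1·R1.
R2 ← R2 / (-33).
R1 ← R1 − 6·R2.
R3 ← R3 + 8·R2.
R3 ← R3 / (13/33).
R1 ← R1 + 17/11·R3.
R2 ← R2 + 19/33·R3.
Reading off the reduced rows gives x_1 = 6, x_2 = -1, x_3 = 5.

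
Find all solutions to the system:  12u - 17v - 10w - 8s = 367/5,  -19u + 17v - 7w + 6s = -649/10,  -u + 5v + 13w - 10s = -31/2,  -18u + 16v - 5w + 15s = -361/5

Row-reduce the augmented matrix:
R1 ← R1 / (12).
R2 ← R2 + 19·R1.
R3 ← R3 + 1·R1.
R4 ← R4 + 18·R1.
R2 ← R2 / (-119/12).
R1 ← R1 + 17/12·R2.
R3 ← R3 − 43/12·R2.
R4 ← R4 + 19/2·R2.
R3 ← R3 / (466/119).
R1 ← R1 − 17/7·R3.
R2 ← R2 − 274/119·R3.
R4 ← R4 − 223/119·R3.
R4 ← R4 / (3645/233).
R1 ← R1 − 1956/233·R4.
R2 ← R2 − 1948/233·R4.
R3 ← R3 + 778/233·R4.
Reading off the reduced rows gives u = 3/2, v = -11/5, w = -1, s = -1.

u = 3/2, v = -11/5, w = -1, s = -1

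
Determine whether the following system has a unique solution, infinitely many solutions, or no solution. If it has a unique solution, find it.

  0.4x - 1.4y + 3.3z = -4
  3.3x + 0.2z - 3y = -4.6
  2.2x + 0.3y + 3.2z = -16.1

Row-reduce the augmented matrix:
R1 ← R1 / (2/5).
R2 ← R2 − 33/10·R1.
R3 ← R3 − 11/5·R1.
R2 ← R2 / (171/20).
R1 ← R1 + 7/2·R2.
R3 ← R3 − 8·R2.
R3 ← R3 / (35351/3420).
R1 ← R1 + 481/171·R3.
R2 ← R2 + 1081/342·R3.
Reading off the reduced rows gives x = -4, y = -3, z = -2.

x = -4, y = -3, z = -2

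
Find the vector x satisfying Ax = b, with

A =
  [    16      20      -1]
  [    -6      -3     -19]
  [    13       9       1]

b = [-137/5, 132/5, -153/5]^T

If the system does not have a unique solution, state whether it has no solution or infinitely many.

Row-reduce the augmented matrix:
R1 ← R1 / (16).
R2 ← R2 + 6·R1.
R3 ← R3 − 13·R1.
R2 ← R2 / (9/2).
R1 ← R1 − 5/4·R2.
R3 ← R3 + 29/4·R2.
R3 ← R3 / (-2117/72).
R1 ← R1 − 383/72·R3.
R2 ← R2 + 155/36·R3.
Reading off the reduced rows gives x_1 = -3, x_2 = 1, x_3 = -3/5.

x_1 = -3, x_2 = 1, x_3 = -3/5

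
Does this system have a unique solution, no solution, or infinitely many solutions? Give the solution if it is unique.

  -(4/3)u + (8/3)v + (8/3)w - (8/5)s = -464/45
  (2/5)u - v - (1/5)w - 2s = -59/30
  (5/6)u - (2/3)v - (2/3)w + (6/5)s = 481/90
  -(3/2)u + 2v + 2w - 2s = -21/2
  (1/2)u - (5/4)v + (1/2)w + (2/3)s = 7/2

u = 7/3, v = -1, w = -1/2, s = 2

Row-reduce the augmented matrix:
R1 ← R1 / (-4/3).
R2 ← R2 − 2/5·R1.
R3 ← R3 − 5/6·R1.
R4 ← R4 + 3/2·R1.
R5 ← R5 − 1/2·R1.
R2 ← R2 / (-1/5).
R1 ← R1 + 2·R2.
R3 ← R3 − 1·R2.
R4 ← R4 + 1·R2.
R5 ← R5 + 1/4·R2.
R3 ← R3 / (4).
R1 ← R1 + 8·R3.
R2 ← R2 + 3·R3.
R4 ← R4 + 4·R3.
R5 ← R5 − 3/4·R3.
Swap R4 and R5.
R4 ← R4 / (1309/240).
R1 ← R1 − 8/5·R4.
R2 ← R2 − 13/4·R4.
R3 ← R3 + 61/20·R4.
R5 reduces to 0 = 0, so the extra equation is consistent.
Reading off the reduced rows gives u = 7/3, v = -1, w = -1/2, s = 2.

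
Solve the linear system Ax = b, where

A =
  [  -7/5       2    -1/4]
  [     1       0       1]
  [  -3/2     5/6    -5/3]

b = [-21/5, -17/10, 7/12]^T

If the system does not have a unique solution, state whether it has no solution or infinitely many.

Row-reduce the augmented matrix:
R1 ← R1 / (-7/5).
R2 ← R2 − 1·R1.
R3 ← R3 + 3/2·R1.
R2 ← R2 / (10/7).
R1 ← R1 + 10/7·R2.
R3 ← R3 + 55/42·R2.
R3 ← R3 / (-31/48).
R1 ← R1 − 1·R3.
R2 ← R2 − 23/40·R3.
Reading off the reduced rows gives x_1 = -1/2, x_2 = -13/5, x_3 = -6/5.

x_1 = -1/2, x_2 = -13/5, x_3 = -6/5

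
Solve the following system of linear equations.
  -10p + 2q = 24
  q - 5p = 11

no solution

Row-reduce:
R1 ← R1 / (-10).
R2 ← R2 + 5·R1.
Row 2 reduces to 0 = -1, a contradiction. The system is inconsistent.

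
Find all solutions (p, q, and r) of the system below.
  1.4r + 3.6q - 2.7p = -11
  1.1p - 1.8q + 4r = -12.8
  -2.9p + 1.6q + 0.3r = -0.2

Row-reduce the augmented matrix:
R1 ← R1 / (-27/10).
R2 ← R2 − 11/10·R1.
R3 ← R3 + 29/10·R1.
R2 ← R2 / (-1/3).
R1 ← R1 + 4/3·R2.
R3 ← R3 + 34/15·R2.
R3 ← R3 / (-14527/450).
R1 ← R1 + 94/5·R3.
R2 ← R2 + 617/45·R3.
Reading off the reduced rows gives p = -2, q = -3, r = -4.

p = -2, q = -3, r = -4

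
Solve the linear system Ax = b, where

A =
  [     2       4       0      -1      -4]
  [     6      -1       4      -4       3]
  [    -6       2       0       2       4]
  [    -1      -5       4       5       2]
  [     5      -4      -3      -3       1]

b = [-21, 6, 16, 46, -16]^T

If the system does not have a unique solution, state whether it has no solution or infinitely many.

Row-reduce the augmented matrix:
R1 ← R1 / (2).
R2 ← R2 − 6·R1.
R3 ← R3 + 6·R1.
R4 ← R4 + 1·R1.
R5 ← R5 − 5·R1.
R2 ← R2 / (-13).
R1 ← R1 − 2·R2.
R3 ← R3 − 14·R2.
R4 ← R4 + 3·R2.
R5 ← R5 + 14·R2.
R3 ← R3 / (56/13).
R1 ← R1 − 8/13·R3.
R2 ← R2 + 4/13·R3.
R4 ← R4 − 40/13·R3.
R5 ← R5 + 95/13·R3.
R4 ← R4 / (87/14).
R1 ← R1 + 5/14·R4.
R2 ← R2 + 1/14·R4.
R3 ← R3 + 27/56·R4.
R5 ← R5 + 165/56·R4.
R5 ← R5 / (124/29).
R1 ← R1 + 121/87·R5.
R2 ← R2 + 59/87·R5.
R3 ← R3 − 34/29·R5.
R4 ← R4 + 130/87·R5.
Reading off the reduced rows gives x_1 = -1, x_2 = -2, x_3 = 4, x_4 = 3, x_5 = 2.

x_1 = -1, x_2 = -2, x_3 = 4, x_4 = 3, x_5 = 2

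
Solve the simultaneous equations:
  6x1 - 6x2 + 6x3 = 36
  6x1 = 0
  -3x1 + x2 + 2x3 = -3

Row-reduce the augmented matrix:
R1 ← R1 / (6).
R2 ← R2 − 6·R1.
R3 ← R3 + 3·R1.
R2 ← R2 / (6).
R1 ← R1 + 1·R2.
R3 ← R3 + 2·R2.
R3 ← R3 / (3).
R2 ← R2 + 1·R3.
Reading off the reduced rows gives x1 = 0, x2 = -5, x3 = 1.

x1 = 0, x2 = -5, x3 = 1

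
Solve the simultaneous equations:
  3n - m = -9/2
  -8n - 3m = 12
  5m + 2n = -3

m = 0, n = -3/2

Row-reduce the augmented matrix:
R1 ← R1 / (-1).
R2 ← R2 + 3·R1.
R3 ← R3 − 5·R1.
R2 ← R2 / (-17).
R1 ← R1 + 3·R2.
R3 ← R3 − 17·R2.
R3 reduces to 0 = 0, so the extra equation is consistent.
Reading off the reduced rows gives m = 0, n = -3/2.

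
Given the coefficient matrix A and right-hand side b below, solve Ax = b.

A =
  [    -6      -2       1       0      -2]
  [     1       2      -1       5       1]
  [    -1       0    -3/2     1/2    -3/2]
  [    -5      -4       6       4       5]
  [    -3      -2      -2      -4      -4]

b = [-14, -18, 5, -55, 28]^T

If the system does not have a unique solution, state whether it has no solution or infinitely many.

infinitely many solutions

Row-reduce:
R1 ← R1 / (-6).
R2 ← R2 − 1·R1.
R3 ← R3 + 1·R1.
R4 ← R4 + 5·R1.
R5 ← R5 + 3·R1.
R2 ← R2 / (5/3).
R1 ← R1 − 1/3·R2.
R3 ← R3 − 1/3·R2.
R4 ← R4 + 7/3·R2.
R5 ← R5 + 1·R2.
R3 ← R3 / (-3/2).
R2 ← R2 + 1/2·R3.
R4 ← R4 − 4·R3.
R5 ← R5 + 3·R3.
R4 ← R4 / (29/3).
R1 ← R1 + 1·R4.
R2 ← R2 − 19/6·R4.
R3 ← R3 − 1/3·R4.
Rank is 4 with 5 unknowns, leaving x_5 free.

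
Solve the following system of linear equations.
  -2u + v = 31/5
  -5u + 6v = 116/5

u = -2, v = 11/5

From equation 1: v = 31/5 + 2·u.
Substitute into equation 2 and solve: u = -2.
Then v = 11/5.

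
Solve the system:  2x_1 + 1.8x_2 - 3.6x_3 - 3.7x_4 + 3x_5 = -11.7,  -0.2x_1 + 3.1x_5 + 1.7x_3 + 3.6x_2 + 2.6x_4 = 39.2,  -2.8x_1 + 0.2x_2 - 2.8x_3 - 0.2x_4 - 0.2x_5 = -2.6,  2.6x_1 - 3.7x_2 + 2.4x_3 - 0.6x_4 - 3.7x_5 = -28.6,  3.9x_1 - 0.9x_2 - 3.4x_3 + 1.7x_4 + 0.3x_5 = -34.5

x_1 = -4, x_2 = 5, x_3 = 5, x_4 = 1, x_5 = 3

Row-reduce the augmented matrix:
R1 ← R1 / (2).
R2 ← R2 + 1/5·R1.
R3 ← R3 + 14/5·R1.
R4 ← R4 − 13/5·R1.
R5 ← R5 − 39/10·R1.
R2 ← R2 / (189/50).
R1 ← R1 − 9/10·R2.
R3 ← R3 − 68/25·R2.
R4 ← R4 + 151/25·R2.
R5 ← R5 + 441/100·R2.
R3 ← R3 / (-1664/189).
R1 ← R1 + 89/42·R3.
R2 ← R2 − 67/189·R3.
R4 ← R4 − 8714/945·R3.
R5 ← R5 − 311/60·R3.
R4 ← R4 / (19047/41600).
R1 ← R1 + 23291/33280·R4.
R2 ← R2 − 5137/16640·R4.
R3 ← R3 − 13201/16640·R4.
R5 ← R5 − 2464243/332800·R4.
R5 ← R5 / (307315/38094).
R1 ← R1 + 9697/19047·R5.
R2 ← R2 − 25261/19047·R5.
R3 ← R3 − 14467/19047·R5.
R4 ← R4 + 22472/19047·R5.
Reading off the reduced rows gives x_1 = -4, x_2 = 5, x_3 = 5, x_4 = 1, x_5 = 3.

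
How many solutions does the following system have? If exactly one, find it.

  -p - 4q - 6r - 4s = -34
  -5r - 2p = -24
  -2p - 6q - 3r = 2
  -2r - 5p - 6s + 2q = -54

p = 2, q = -3, r = 4, s = 5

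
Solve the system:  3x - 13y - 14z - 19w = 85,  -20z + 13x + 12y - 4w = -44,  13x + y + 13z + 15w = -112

Row-reduce:
R1 ← R1 / (3).
R2 ← R2 − 13·R1.
R3 ← R3 − 13·R1.
R2 ← R2 / (205/3).
R1 ← R1 + 13/3·R2.
R3 ← R3 − 172/3·R2.
R3 ← R3 / (8107/205).
R1 ← R1 + 428/205·R3.
R2 ← R2 − 122/205·R3.
Rank is 3 with 4 unknowns, leaving w free.

infinitely many solutions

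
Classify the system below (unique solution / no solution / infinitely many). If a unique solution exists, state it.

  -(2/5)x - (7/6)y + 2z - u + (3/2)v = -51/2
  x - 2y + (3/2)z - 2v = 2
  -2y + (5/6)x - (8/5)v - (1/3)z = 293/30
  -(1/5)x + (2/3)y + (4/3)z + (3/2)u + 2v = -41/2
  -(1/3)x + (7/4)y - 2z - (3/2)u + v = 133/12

x = 5, y = 3, z = -6, u = -1, v = -6

Row-reduce the augmented matrix:
R1 ← R1 / (-2/5).
R2 ← R2 − 1·R1.
R3 ← R3 − 5/6·R1.
R4 ← R4 + 1/5·R1.
R5 ← R5 + 1/3·R1.
R2 ← R2 / (-59/12).
R1 ← R1 − 35/12·R2.
R3 ← R3 + 319/72·R2.
R4 ← R4 − 5/4·R2.
R5 ← R5 − 49/18·R2.
R3 ← R3 / (-1433/708).
R1 ← R1 + 135/118·R3.
R2 ← R2 + 78/59·R3.
R4 ← R4 − 703/354·R3.
R5 ← R5 + 4/59·R3.
R4 ← R4 / (4387/2866).
R1 ← R1 − 1320/1433·R4.
R2 ← R2 − 570/1433·R4.
R3 ← R3 + 120/1433·R4.
R5 ← R5 + 2947/1433·R4.
R5 ← R5 / (771049/263220).
R1 ← R1 + 16108/4387·R5.
R2 ← R2 + 16433/21935·R5.
R3 ← R3 − 2536/21935·R5.
R4 ← R4 − 70672/65805·R5.
Reading off the reduced rows gives x = 5, y = 3, z = -6, u = -1, v = -6.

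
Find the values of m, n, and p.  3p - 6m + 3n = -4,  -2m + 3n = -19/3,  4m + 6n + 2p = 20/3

Row-reduce the augmented matrix:
R1 ← R1 / (-6).
R2 ← R2 + 2·R1.
R3 ← R3 − 4·R1.
R2 ← R2 / (2).
R1 ← R1 + 1/2·R2.
R3 ← R3 − 8·R2.
R3 ← R3 / (8).
R1 ← R1 + 3/4·R3.
R2 ← R2 + 1/2·R3.
Reading off the reduced rows gives m = 5/3, n = -1, p = 3.

m = 5/3, n = -1, p = 3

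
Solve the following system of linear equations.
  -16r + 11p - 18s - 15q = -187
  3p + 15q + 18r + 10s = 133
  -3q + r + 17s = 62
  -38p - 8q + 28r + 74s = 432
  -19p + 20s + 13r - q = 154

p = -2, q = 3, r = 3, s = 4

Row-reduce the augmented matrix:
R1 ← R1 / (11).
R2 ← R2 − 3·R1.
R4 ← R4 + 38·R1.
R5 ← R5 + 19·R1.
R2 ← R2 / (210/11).
R1 ← R1 + 15/11·R2.
R3 ← R3 + 3·R2.
R4 ← R4 + 658/11·R2.
R5 ← R5 + 296/11·R2.
R3 ← R3 / (158/35).
R1 ← R1 − 1/7·R3.
R2 ← R2 − 41/35·R3.
R4 ← R4 − 214/5·R3.
R5 ← R5 − 591/35·R3.
R4 ← R4 / (-29591/237).
R1 ← R1 + 187/158·R4.
R2 ← R2 + 2009/474·R4.
R3 ← R3 − 677/158·R4.
R5 ← R5 + 29591/474·R4.
R5 reduces to 0 = 0, so the extra equation is consistent.
Reading off the reduced rows gives p = -2, q = 3, r = 3, s = 4.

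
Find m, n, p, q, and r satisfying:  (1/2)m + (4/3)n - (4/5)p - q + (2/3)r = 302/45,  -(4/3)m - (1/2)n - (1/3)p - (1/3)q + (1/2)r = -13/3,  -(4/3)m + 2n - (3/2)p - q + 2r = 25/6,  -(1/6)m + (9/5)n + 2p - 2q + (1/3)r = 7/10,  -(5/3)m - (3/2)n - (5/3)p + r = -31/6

m = 3, n = 7/3, p = -2, q = -1/2, r = 0

Row-reduce the augmented matrix:
R1 ← R1 / (1/2).
R2 ← R2 + 4/3·R1.
R3 ← R3 + 4/3·R1.
R4 ← R4 + 1/6·R1.
R5 ← R5 + 5/3·R1.
R2 ← R2 / (55/18).
R1 ← R1 − 8/3·R2.
R3 ← R3 − 50/9·R2.
R4 ← R4 − 101/45·R2.
R5 ← R5 − 53/18·R2.
R3 ← R3 / (281/330).
R1 ← R1 − 152/275·R3.
R2 ← R2 + 222/275·R3.
R4 ← R4 − 14624/4125·R3.
R5 ← R5 + 538/275·R3.
R4 ← R4 / (-53203/7025).
R1 ← R1 + 762/1405·R4.
R2 ← R2 − 1002/1405·R4.
R3 ← R3 − 590/281·R4.
R5 ← R5 − 15449/4215·R4.
R5 ← R5 / (367409/957654).
R1 ← R1 + 23776/53203·R5.
R2 ← R2 − 23305/53203·R5.
R3 ← R3 + 50620/159609·R5.
R4 ← R4 + 8354/159609·R5.
Reading off the reduced rows gives m = 3, n = 7/3, p = -2, q = -1/2, r = 0.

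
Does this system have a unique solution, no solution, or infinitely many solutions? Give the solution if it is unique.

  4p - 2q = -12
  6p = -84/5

p = -14/5, q = 2/5

Row-reduce the augmented matrix:
R1 ← R1 / (4).
R2 ← R2 − 6·R1.
R2 ← R2 / (3).
R1 ← R1 + 1/2·R2.
Reading off the reduced rows gives p = -14/5, q = 2/5.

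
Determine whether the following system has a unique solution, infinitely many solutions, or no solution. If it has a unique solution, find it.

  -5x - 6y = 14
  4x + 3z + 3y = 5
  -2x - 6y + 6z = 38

Row-reduce:
R1 ← R1 / (-5).
R2 ← R2 − 4·R1.
R3 ← R3 + 2·R1.
R2 ← R2 / (-9/5).
R1 ← R1 − 6/5·R2.
R3 ← R3 + 18/5·R2.
Rank is 2 with 3 unknowns, leaving z free.

infinitely many solutions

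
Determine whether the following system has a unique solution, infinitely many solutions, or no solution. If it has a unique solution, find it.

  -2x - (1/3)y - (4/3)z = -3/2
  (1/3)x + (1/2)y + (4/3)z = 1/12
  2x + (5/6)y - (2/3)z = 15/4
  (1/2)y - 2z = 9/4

Row-reduce the augmented matrix:
R1 ← R1 / (-2).
R2 ← R2 − 1/3·R1.
R3 ← R3 − 2·R1.
R2 ← R2 / (4/9).
R1 ← R1 − 1/6·R2.
R3 ← R3 − 1/2·R2.
R4 ← R4 − 1/2·R2.
R3 ← R3 / (-13/4).
R1 ← R1 − 1/4·R3.
R2 ← R2 − 5/2·R3.
R4 ← R4 + 13/4·R3.
R4 reduces to 0 = 0, so the extra equation is consistent.
Reading off the reduced rows gives x = 1, y = 3/2, z = -3/4.

x = 1, y = 3/2, z = -3/4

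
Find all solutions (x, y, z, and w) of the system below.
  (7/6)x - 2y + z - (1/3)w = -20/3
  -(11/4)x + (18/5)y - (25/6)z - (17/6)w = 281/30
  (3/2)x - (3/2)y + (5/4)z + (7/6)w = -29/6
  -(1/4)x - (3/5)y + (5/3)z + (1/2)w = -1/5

no solution

Row-reduce:
R1 ← R1 / (7/6).
R2 ← R2 + 11/4·R1.
R3 ← R3 − 3/2·R1.
R4 ← R4 + 1/4·R1.
R2 ← R2 / (-39/35).
R1 ← R1 + 12/7·R2.
R3 ← R3 − 15/14·R2.
R4 ← R4 + 36/35·R2.
R3 ← R3 / (-277/156).
R1 ← R1 − 142/39·R3.
R2 ← R2 − 190/117·R3.
R4 ← R4 − 277/78·R3.
Row 4 reduces to 0 = -1/2, a contradiction. The system is inconsistent.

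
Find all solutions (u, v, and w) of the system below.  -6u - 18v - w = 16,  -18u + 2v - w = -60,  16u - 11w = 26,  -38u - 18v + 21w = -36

Row-reduce the augmented matrix:
R1 ← R1 / (-6).
R2 ← R2 + 18·R1.
R3 ← R3 − 16·R1.
R4 ← R4 + 38·R1.
R2 ← R2 / (56).
R1 ← R1 − 3·R2.
R3 ← R3 + 48·R2.
R4 ← R4 − 96·R2.
R3 ← R3 / (-251/21).
R1 ← R1 − 5/84·R3.
R2 ← R2 − 1/28·R3.
R4 ← R4 − 502/21·R3.
R4 reduces to 0 = 0, so the extra equation is consistent.
Reading off the reduced rows gives u = 3, v = -2, w = 2.

u = 3, v = -2, w = 2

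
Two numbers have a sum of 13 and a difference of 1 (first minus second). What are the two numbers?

Let x = first number, y = second number.
  x + y = 13
  x - y = 1
Row-reduce the augmented matrix:
R2 ← R2 − 1·R1.
R2 ← R2 / (-2).
R1 ← R1 − 1·R2.
Reading off the reduced rows gives x = 7, y = 6.

first number: 7, second number: 6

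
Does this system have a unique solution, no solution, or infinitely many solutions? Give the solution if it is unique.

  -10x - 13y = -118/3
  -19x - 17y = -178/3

x = 4/3, y = 2

Row-reduce the augmented matrix:
R1 ← R1 / (-10).
R2 ← R2 + 19·R1.
R2 ← R2 / (77/10).
R1 ← R1 − 13/10·R2.
Reading off the reduced rows gives x = 4/3, y = 2.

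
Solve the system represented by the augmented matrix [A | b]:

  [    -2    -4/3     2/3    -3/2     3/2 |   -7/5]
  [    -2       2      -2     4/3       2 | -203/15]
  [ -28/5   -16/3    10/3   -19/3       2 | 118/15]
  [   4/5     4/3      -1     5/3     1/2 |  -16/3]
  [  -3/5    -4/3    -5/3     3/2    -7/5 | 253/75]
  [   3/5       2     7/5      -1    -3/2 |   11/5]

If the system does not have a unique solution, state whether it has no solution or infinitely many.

x_1 = 1, x_2 = -2, x_3 = 1/2, x_4 = -1, x_5 = -13/5

Row-reduce the augmented matrix:
R1 ← R1 / (-2).
R2 ← R2 + 2·R1.
R3 ← R3 + 28/5·R1.
R4 ← R4 − 4/5·R1.
R5 ← R5 + 3/5·R1.
R6 ← R6 − 3/5·R1.
R2 ← R2 / (10/3).
R1 ← R1 − 2/3·R2.
R3 ← R3 + 8/5·R2.
R4 ← R4 − 4/5·R2.
R5 ← R5 + 14/15·R2.
R6 ← R6 − 8/5·R2.
R3 ← R3 / (14/75).
R1 ← R1 − 1/5·R3.
R2 ← R2 + 4/5·R3.
R4 ← R4 + 7/75·R3.
R5 ← R5 + 196/75·R3.
R6 ← R6 − 72/25·R3.
Swap R4 and R5.
R4 ← R4 / (-97/12).
R1 ← R1 − 85/84·R4.
R2 ← R2 + 69/28·R4.
R3 ← R3 + 29/7·R4.
R6 ← R6 − 1277/140·R4.
Swap R5 and R6.
R5 ← R5 / (-66942/16975).
R1 ← R1 + 1629/679·R5.
R2 ← R2 − 4323/6790·R5.
R3 ← R3 − 30147/6790·R5.
R4 ← R4 − 1749/485·R5.
R6 reduces to 0 = 0, so the extra equation is consistent.
Reading off the reduced rows gives x_1 = 1, x_2 = -2, x_3 = 1/2, x_4 = -1, x_5 = -13/5.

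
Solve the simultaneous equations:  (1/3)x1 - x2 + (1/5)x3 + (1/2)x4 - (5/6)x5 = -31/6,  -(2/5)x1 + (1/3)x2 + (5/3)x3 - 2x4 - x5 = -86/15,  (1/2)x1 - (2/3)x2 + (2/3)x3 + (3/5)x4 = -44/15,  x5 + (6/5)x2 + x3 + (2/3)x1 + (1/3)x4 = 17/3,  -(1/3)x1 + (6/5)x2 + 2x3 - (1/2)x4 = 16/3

Row-reduce the augmented matrix:
R1 ← R1 / (1/3).
R2 ← R2 + 2/5·R1.
R3 ← R3 − 1/2·R1.
R4 ← R4 − 2/3·R1.
R5 ← R5 + 1/3·R1.
R2 ← R2 / (-13/15).
R1 ← R1 + 3·R2.
R3 ← R3 − 5/6·R2.
R4 ← R4 − 16/5·R2.
R5 ← R5 − 1/5·R2.
R3 ← R3 / (11/5).
R1 ← R1 + 6·R3.
R2 ← R2 + 11/5·R3.
R4 ← R4 − 191/25·R3.
R5 ← R5 − 66/25·R3.
R4 ← R4 / (-27463/42900).
R1 ← R1 − 324/143·R4.
R2 ← R2 − 31/260·R4.
R3 ← R3 + 389/572·R4.
R5 ← R5 − 957/650·R4.
R5 ← R5 / (-33877/5682).
R1 ← R1 + 160330/27463·R5.
R2 ← R2 − 32715/27463·R5.
R3 ← R3 − 61050/27463·R5.
R4 ← R4 − 102125/27463·R5.
Reading off the reduced rows gives x1 = -4, x2 = 5, x3 = 0, x4 = 4, x5 = 1.

x1 = -4, x2 = 5, x3 = 0, x4 = 4, x5 = 1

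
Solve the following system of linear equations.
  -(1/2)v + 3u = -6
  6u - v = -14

no solution

Row-reduce:
R1 ← R1 / (3).
R2 ← R2 − 6·R1.
Row 2 reduces to 0 = -2, a contradiction. The system is inconsistent.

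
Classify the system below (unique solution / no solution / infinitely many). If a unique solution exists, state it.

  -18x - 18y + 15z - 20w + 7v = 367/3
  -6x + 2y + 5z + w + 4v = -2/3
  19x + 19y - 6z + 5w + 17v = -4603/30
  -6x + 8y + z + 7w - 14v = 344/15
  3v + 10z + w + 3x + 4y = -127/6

x = -5/2, y = -2, z = 3/5, w = -8/3, v = -3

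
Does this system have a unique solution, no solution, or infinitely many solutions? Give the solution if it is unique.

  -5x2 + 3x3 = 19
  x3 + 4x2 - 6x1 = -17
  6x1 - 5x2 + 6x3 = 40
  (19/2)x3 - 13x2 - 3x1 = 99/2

Row-reduce:
Swap R1 and R2.
R1 ← R1 / (-6).
R3 ← R3 − 6·R1.
R4 ← R4 + 3·R1.
R2 ← R2 / (-5).
R1 ← R1 + 2/3·R2.
R3 ← R3 + 1·R2.
R4 ← R4 + 15·R2.
R3 ← R3 / (32/5).
R1 ← R1 + 17/30·R3.
R2 ← R2 + 3/5·R3.
Row 4 reduces to 0 = 1, a contradiction. The system is inconsistent.

no solution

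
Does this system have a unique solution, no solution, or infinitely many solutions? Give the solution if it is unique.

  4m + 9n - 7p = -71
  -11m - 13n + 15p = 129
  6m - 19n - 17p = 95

m = -6, n = -6, p = -1

Row-reduce the augmented matrix:
R1 ← R1 / (4).
R2 ← R2 + 11·R1.
R3 ← R3 − 6·R1.
R2 ← R2 / (47/4).
R1 ← R1 − 9/4·R2.
R3 ← R3 + 65/2·R2.
R3 ← R3 / (-858/47).
R1 ← R1 + 44/47·R3.
R2 ← R2 + 17/47·R3.
Reading off the reduced rows gives m = -6, n = -6, p = -1.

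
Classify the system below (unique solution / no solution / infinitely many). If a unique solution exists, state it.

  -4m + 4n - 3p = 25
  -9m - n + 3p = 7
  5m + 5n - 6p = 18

infinitely many solutions

Row-reduce:
R1 ← R1 / (-4).
R2 ← R2 + 9·R1.
R3 ← R3 − 5·R1.
R2 ← R2 / (-10).
R1 ← R1 + 1·R2.
R3 ← R3 − 10·R2.
Rank is 2 with 3 unknowns, leaving p free.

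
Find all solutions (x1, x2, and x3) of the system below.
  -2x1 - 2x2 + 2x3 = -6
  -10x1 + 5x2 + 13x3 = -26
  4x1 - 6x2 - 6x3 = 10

no solution

Row-reduce:
R1 ← R1 / (-2).
R2 ← R2 + 10·R1.
R3 ← R3 − 4·R1.
R2 ← R2 / (15).
R1 ← R1 − 1·R2.
R3 ← R3 + 10·R2.
Row 3 reduces to 0 = 2/3, a contradiction. The system is inconsistent.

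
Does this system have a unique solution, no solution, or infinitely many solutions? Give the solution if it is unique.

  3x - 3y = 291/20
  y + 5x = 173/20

x = 9/4, y = -13/5

Row-reduce the augmented matrix:
R1 ← R1 / (3).
R2 ← R2 − 5·R1.
R2 ← R2 / (6).
R1 ← R1 + 1·R2.
Reading off the reduced rows gives x = 9/4, y = -13/5.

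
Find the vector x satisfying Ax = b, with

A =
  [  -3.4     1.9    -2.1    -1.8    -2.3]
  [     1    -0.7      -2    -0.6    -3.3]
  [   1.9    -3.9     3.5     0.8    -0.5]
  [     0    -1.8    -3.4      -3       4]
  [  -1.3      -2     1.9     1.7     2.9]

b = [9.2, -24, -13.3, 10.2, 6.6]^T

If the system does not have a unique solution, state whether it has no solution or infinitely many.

Row-reduce the augmented matrix:
R1 ← R1 / (-17/5).
R2 ← R2 − 1·R1.
R3 ← R3 − 19/10·R1.
R5 ← R5 + 13/10·R1.
R2 ← R2 / (-12/85).
R1 ← R1 + 19/34·R2.
R3 ← R3 + 193/68·R2.
R4 ← R4 + 9/5·R2.
R5 ← R5 + 927/340·R2.
R3 ← R3 / (26377/480).
R1 ← R1 − 527/48·R3.
R2 ← R2 − 445/24·R3.
R4 ← R4 − 1199/40·R3.
R5 ← R5 − 8521/160·R3.
R4 ← R4 / (-115161/131885).
R1 ← R1 − 13310/26377·R4.
R2 ← R2 − 10766/26377·R4.
R3 ← R3 − 10800/26377·R4.
R5 ← R5 − 631559/263770·R4.
R5 ← R5 / (21832231/575805).
R1 ← R1 − 895274/115161·R5.
R2 ← R2 − 856241/115161·R5.
R3 ← R3 − 271796/38387·R5.
R4 ← R4 + 1591399/115161·R5.
Reading off the reduced rows gives x_1 = -3, x_2 = 4, x_3 = 4, x_4 = -5, x_5 = 4.

x_1 = -3, x_2 = 4, x_3 = 4, x_4 = -5, x_5 = 4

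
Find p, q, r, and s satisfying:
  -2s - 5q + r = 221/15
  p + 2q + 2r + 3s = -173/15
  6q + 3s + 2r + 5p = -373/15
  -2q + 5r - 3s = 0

p = -1/3, q = -3, r = -8/5, s = -2/3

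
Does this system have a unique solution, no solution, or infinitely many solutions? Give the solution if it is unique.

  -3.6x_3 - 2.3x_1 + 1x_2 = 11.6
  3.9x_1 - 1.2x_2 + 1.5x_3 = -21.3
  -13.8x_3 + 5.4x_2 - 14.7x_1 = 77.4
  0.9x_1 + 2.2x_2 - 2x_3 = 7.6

Row-reduce the augmented matrix:
R1 ← R1 / (-23/10).
R2 ← R2 − 39/10·R1.
R3 ← R3 + 147/10·R1.
R4 ← R4 − 9/10·R1.
R2 ← R2 / (57/115).
R1 ← R1 + 10/23·R2.
R3 ← R3 + 114/115·R2.
R4 ← R4 − 298/115·R2.
Swap R3 and R4.
R3 ← R3 / (1963/95).
R1 ← R1 + 47/19·R3.
R2 ← R2 + 353/38·R3.
R4 reduces to 0 = 0, so the extra equation is consistent.
Reading off the reduced rows gives x_1 = -4, x_2 = 6, x_3 = 1.

x_1 = -4, x_2 = 6, x_3 = 1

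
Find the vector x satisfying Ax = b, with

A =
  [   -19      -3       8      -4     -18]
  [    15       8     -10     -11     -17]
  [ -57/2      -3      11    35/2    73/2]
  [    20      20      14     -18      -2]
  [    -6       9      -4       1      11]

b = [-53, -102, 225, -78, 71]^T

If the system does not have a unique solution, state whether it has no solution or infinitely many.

Row-reduce:
R1 ← R1 / (-19).
R2 ← R2 − 15·R1.
R3 ← R3 + 57/2·R1.
R4 ← R4 − 20·R1.
R5 ← R5 + 6·R1.
R2 ← R2 / (107/19).
R1 ← R1 − 3/19·R2.
R3 ← R3 − 3/2·R2.
R4 ← R4 − 320/19·R2.
R5 ← R5 − 189/19·R2.
R3 ← R3 / (-2/107).
R1 ← R1 + 34/107·R3.
R2 ← R2 + 70/107·R3.
R4 ← R4 − 3578/107·R3.
R5 ← R5 + 2/107·R3.
R4 ← R4 / (48808).
R1 ← R1 + 463·R4.
R2 ← R2 + 957·R4.
R3 ← R3 + 1459·R4.
Row 5 reduces to 0 = -1, a contradiction. The system is inconsistent.

no solution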